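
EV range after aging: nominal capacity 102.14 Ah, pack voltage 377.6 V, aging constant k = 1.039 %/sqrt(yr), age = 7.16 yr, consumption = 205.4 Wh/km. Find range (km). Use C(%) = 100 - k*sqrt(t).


Step 1: capacity retention = 100 - 1.039 * sqrt(7.16) = 100 - 1.039 * 2.6758 = 97.22%
Step 2: C_now = 102.14 * 97.22/100 = 99.301 Ah
Step 3: E_pack = V * C_now = 377.6 * 99.301 = 37496 Wh
Step 4: range = E_pack / consumption = 37496 / 205.4 = 182.6 km

182.6 km


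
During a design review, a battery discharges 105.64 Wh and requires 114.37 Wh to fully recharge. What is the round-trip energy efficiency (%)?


Round-trip efficiency = 105.64/114.37 * 100% = 92.37%

92.37%


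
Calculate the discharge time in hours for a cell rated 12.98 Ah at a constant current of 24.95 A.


t = capacity / current = 12.98 / 24.95 = 0.5202 hr

0.5202 hr


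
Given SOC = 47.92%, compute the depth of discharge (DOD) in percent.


DOD = 100 - SOC = 100 - 47.92 = 52.08%

52.08%


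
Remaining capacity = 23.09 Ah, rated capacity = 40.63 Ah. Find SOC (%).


SOC = (remaining / total) * 100 = (23.09 / 40.63) * 100 = 56.83%

56.83%


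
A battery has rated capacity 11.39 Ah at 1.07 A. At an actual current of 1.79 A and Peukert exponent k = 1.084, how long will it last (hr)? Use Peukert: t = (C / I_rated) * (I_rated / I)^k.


t_rated = C / I_rated = 11.39 / 1.07 = 10.645 hr
(I_rated/I)^k = (0.59777)^1.084 = 0.57248
t = t_rated * (I_rated/I)^k = 10.645 * 0.57248 = 6.094 hr

6.094 hr


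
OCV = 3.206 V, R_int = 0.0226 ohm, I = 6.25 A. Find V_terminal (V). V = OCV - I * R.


V = OCV - I*R = 3.206 - 6.25 * 0.0226 = 3.065 V

3.065 V


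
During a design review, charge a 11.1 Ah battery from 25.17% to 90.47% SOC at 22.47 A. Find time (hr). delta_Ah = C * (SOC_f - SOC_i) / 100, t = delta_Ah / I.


delta_Ah = 11.1 * (90.47 - 25.17) / 100 = 7.2483 Ah
t = delta_Ah / I = 7.2483 / 22.47 = 0.3226 hr

0.3226 hr


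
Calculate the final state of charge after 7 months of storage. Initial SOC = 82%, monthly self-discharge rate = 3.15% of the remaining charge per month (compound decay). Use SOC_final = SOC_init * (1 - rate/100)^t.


decay = (1 - 3.15/100)^7 = 0.79928
SOC_final = 82 * 0.79928 = 65.54%

65.54%


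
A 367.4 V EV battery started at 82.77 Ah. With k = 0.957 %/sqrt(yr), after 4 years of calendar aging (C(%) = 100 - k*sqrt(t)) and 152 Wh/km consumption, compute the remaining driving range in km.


Step 1: capacity retention = 100 - 0.957 * sqrt(4) = 100 - 0.957 * 2 = 98.086%
Step 2: C_now = 82.77 * 98.086/100 = 81.186 Ah
Step 3: E_pack = V * C_now = 367.4 * 81.186 = 29828 Wh
Step 4: range = E_pack / consumption = 29828 / 152 = 196.2 km

196.2 km


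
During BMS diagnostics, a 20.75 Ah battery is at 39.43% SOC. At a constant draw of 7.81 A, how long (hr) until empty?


Step 1: remaining = SOC/100 * C_total = 39.43/100 * 20.75 = 8.1817 Ah
Step 2: t = remaining / I = 8.1817 / 7.81 = 1.048 hr

1.048 hr


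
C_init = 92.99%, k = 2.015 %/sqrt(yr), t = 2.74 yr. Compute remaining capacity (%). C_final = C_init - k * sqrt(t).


sqrt(t) = sqrt(2.74) = 1.6553
C_final = 92.99 - 2.015 * 1.6553 = 89.65%

89.65%


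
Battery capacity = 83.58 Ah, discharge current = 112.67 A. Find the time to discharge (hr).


Runtime = 83.58 Ah / 112.67 A = 0.7418 hr

0.7418 hr


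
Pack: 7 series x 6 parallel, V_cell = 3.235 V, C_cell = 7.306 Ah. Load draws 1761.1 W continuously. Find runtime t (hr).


Step 1: E_pack = Ns * V_cell * Np * C_cell = 7 * 3.235 * 6 * 7.306 = 992.67 Wh
Step 2: t = E_pack / P = 992.67 / 1761.1 = 0.5637 hr

0.5637 hr


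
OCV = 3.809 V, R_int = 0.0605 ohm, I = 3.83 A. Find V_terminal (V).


IR drop = 3.83 * 0.0605 = 0.23172 V
V = 3.809 - 0.23172 = 3.577 V

3.577 V


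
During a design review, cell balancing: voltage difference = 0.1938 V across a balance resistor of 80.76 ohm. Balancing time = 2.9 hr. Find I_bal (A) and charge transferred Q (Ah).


First, Ohm's law: I_bal = 0.1938 V / 80.76 ohm = 0.0023997 A
Then Q = I * t = 0.0023997 A * 2.9 hr = 0.006959 Ah

I=0.0023997 A, Q=0.006959 Ah


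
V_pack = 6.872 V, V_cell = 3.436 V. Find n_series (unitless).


n = V_pack / V_cell = 6.872 / 3.436 = 2

2


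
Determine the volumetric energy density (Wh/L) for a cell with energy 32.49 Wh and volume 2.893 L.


Volumetric ED = 32.49 Wh / 2.893 L = 11.23 Wh/L

11.23 Wh/L


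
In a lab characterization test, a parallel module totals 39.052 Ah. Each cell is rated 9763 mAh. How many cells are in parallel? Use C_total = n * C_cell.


Convert: C_cell = 9763 mAh = 9.763 Ah
n = C_total / C_cell = 39.052 / 9.763 = 4

4


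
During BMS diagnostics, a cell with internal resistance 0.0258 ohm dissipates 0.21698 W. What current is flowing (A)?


I = sqrt(Q / R) = sqrt(0.21698 / 0.0258) = sqrt(8.4101) = 2.900 A

2.900 A


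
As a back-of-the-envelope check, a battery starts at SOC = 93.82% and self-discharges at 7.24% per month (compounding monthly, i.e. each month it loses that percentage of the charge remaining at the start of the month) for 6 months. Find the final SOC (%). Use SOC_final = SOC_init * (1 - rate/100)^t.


Monthly retention factor = 1 - 7.24/100 = 0.9276
Over 6 months: factor^6 = 0.63704
SOC_final = 93.82 * 0.63704 = 59.77%

59.77%


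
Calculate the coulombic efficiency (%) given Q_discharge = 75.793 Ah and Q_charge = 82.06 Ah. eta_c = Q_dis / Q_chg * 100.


eta_c = Q_dis / Q_chg * 100 = 75.793 / 82.06 * 100 = 92.36%

92.36%


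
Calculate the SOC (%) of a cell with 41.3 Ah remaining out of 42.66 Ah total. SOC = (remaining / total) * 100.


SOC% = 41.3 / 42.66 * 100 = 96.81%

96.81%


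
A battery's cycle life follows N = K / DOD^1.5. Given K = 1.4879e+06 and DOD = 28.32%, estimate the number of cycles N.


DOD^1.5 = 150.71
N = K / DOD^1.5 = 1.4879e+06 / 150.71 = 9873

9873 cycles


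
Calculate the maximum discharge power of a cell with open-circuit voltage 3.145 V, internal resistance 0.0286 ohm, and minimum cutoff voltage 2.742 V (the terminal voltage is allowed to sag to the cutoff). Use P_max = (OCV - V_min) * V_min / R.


P_max = (OCV - V_min) * V_min / R = (3.145 - 2.742) * 2.742 / 0.0286 = 0.403 * 2.742 / 0.0286 = 38.64 W

38.64 W


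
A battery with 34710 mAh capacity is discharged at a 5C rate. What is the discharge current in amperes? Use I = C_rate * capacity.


Convert: capacity = 34710 mAh = 34.71 Ah
I = C_rate * capacity = 5 * 34.71 = 173.55 A

173.55 A


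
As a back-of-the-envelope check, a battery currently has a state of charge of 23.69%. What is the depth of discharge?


DOD = 100 - SOC = 100 - 23.69 = 76.31%

76.31%


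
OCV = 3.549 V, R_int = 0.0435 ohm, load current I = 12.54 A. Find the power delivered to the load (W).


Step 1: V_terminal = OCV - I*R = 3.549 - 12.54 * 0.0435 = 3.0035 V
Step 2: P_out = V_terminal * I = 3.0035 * 12.54 = 37.66 W

37.66 W


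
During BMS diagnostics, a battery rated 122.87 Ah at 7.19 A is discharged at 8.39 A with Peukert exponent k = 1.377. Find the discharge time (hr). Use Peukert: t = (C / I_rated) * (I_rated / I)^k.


t_rated = C / I_rated = 122.87 / 7.19 = 17.089 hr
(I_rated/I)^k = (0.85697)^1.377 = 0.80853
t = t_rated * (I_rated/I)^k = 17.089 * 0.80853 = 13.82 hr

13.82 hr


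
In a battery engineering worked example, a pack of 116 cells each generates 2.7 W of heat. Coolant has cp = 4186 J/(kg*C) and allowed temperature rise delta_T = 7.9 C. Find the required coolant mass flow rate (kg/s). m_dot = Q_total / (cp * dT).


Q_total = 116 * 2.7 = 313.2 W
m_dot = Q_total / (cp * dT) = 313.2 / (4186 * 7.9) = 0.009471 kg/s

0.009471 kg/s


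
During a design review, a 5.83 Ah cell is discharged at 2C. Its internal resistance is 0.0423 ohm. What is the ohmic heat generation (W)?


Step 1: I = C_rate * capacity = 2 * 5.83 = 11.66 A
Step 2: Q = I^2 * R = 11.66^2 * 0.0423 = 135.96 * 0.0423 = 5.751 W

5.751 W


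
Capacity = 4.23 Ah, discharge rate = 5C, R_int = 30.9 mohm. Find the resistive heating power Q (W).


Convert: R = 30.9 mohm = 0.0309 ohm
Step 1: I = C_rate * capacity = 5 * 4.23 = 21.15 A
Step 2: Q = I^2 * R = 21.15^2 * 0.0309 = 447.32 * 0.0309 = 13.82 W

13.82 W


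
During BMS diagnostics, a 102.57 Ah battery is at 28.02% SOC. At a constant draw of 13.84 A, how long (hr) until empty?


Step 1: remaining = SOC/100 * C_total = 28.02/100 * 102.57 = 28.74 Ah
Step 2: t = remaining / I = 28.74 / 13.84 = 2.077 hr

2.077 hr


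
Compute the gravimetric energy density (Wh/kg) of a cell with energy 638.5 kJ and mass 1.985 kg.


Convert: E = 638.5 kJ = 177.36 Wh
ED = E / m = 177.36 / 1.985 = 89.35 Wh/kg

89.35 Wh/kg


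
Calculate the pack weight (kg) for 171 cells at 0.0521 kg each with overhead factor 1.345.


m_pack = n * m_cell * overhead = 171 * 0.0521 * 1.345 = 11.98 kg

11.98 kg


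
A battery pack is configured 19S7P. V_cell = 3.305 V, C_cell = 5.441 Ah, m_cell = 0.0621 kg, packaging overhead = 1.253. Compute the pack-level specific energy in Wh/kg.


Step 1: V_pack = 19 * 3.305 = 62.795 V
Step 2: C_pack = 7 * 5.441 = 38.087 Ah
Step 3: E_pack = V_pack * C_pack = 62.795 * 38.087 = 2391.7 Wh
Step 4: m_pack = 19 * 7 * 0.0621 * 1.253 = 10.349 kg
Step 5: ED = E_pack / m_pack = 2391.7 / 10.349 = 231.1 Wh/kg

231.1 Wh/kg


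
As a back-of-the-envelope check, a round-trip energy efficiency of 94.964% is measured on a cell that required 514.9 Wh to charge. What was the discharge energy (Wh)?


E_dis = eta/100 * E_chg = 94.964/100 * 514.9 = 489.0 Wh

489.0 Wh


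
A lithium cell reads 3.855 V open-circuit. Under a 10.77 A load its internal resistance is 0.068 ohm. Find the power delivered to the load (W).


Step 1: V_terminal = OCV - I*R = 3.855 - 10.77 * 0.068 = 3.1226 V
Step 2: P_out = V_terminal * I = 3.1226 * 10.77 = 33.63 W

33.63 W


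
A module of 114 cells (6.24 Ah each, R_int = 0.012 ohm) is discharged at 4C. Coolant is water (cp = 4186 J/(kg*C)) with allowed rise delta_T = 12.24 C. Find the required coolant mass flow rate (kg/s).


Step 1: I = 4 * 6.24 = 24.96 A
Step 2: Q_cell = I^2 * R = 24.96^2 * 0.012 = 7.476 W
Step 3: Q_total = 114 * 7.476 = 852.26 W
Step 4: m_dot = Q_total / (cp * dT) = 852.26 / (4186 * 12.24) = 0.01663 kg/s

0.01663 kg/s


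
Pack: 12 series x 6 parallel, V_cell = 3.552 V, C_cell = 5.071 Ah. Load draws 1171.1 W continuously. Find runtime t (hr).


Step 1: E_pack = Ns * V_cell * Np * C_cell = 12 * 3.552 * 6 * 5.071 = 1296.9 Wh
Step 2: t = E_pack / P = 1296.9 / 1171.1 = 1.107 hr

1.107 hr


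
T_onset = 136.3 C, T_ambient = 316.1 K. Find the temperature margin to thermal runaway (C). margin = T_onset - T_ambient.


Convert: T_ambient = 316.1 K = 42.95 C
margin = 136.3 - 42.95 = 93.35 C

93.35 C


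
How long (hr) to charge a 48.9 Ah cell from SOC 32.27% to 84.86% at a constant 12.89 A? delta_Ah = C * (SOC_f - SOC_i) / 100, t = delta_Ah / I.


delta_Ah = 48.9 * (84.86 - 32.27) / 100 = 25.717 Ah
t = delta_Ah / I = 25.717 / 12.89 = 1.995 hr

1.995 hr


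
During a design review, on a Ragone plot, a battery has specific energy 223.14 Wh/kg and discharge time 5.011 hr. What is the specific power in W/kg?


Specific power = 223.14 Wh/kg / 5.011 hr = 44.53 W/kg

44.53 W/kg


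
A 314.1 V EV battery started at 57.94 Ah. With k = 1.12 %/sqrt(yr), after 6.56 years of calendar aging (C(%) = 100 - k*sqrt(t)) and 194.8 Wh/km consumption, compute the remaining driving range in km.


Step 1: capacity retention = 100 - 1.12 * sqrt(6.56) = 100 - 1.12 * 2.5612 = 97.131%
Step 2: C_now = 57.94 * 97.131/100 = 56.278 Ah
Step 3: E_pack = V * C_now = 314.1 * 56.278 = 17677 Wh
Step 4: range = E_pack / consumption = 17677 / 194.8 = 90.74 km

90.74 km


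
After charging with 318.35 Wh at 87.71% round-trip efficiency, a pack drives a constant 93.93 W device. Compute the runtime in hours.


Step 1: E_discharge = eta/100 * E_charge = 87.71/100 * 318.35 = 279.22 Wh
Step 2: t = E_discharge / P = 279.22 / 93.93 = 2.973 hr

2.973 hr


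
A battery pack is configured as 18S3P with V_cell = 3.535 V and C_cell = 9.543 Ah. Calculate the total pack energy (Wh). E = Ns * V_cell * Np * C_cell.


E = Ns * Vcell * Np * Ccell = 18 * 3.535 * 3 * 9.543 = 1822 Wh

1822 Wh


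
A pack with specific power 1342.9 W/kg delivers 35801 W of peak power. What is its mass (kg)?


m = P / SP = 35801 / 1342.9 = 26.66 kg

26.66 kg


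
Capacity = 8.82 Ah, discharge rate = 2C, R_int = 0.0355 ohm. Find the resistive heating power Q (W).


Step 1: I = C_rate * capacity = 2 * 8.82 = 17.64 A
Step 2: Q = I^2 * R = 17.64^2 * 0.0355 = 311.17 * 0.0355 = 11.05 W

11.05 W


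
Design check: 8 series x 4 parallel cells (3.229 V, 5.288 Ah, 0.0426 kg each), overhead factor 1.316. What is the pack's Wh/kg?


Step 1: V_pack = 8 * 3.229 = 25.832 V
Step 2: C_pack = 4 * 5.288 = 21.152 Ah
Step 3: E_pack = V_pack * C_pack = 25.832 * 21.152 = 546.4 Wh
Step 4: m_pack = 8 * 4 * 0.0426 * 1.316 = 1.794 kg
Step 5: ED = E_pack / m_pack = 546.4 / 1.794 = 304.6 Wh/kg

304.6 Wh/kg


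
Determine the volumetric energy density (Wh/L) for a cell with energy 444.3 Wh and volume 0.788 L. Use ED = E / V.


ED = E / V = 444.3 / 0.788 = 563.8 Wh/L

563.8 Wh/L


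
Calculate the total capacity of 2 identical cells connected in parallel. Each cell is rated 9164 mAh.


Convert: C_cell = 9164 mAh = 9.164 Ah
C_total = 2 * 9.164 = 18.328 Ah

18.328 Ah


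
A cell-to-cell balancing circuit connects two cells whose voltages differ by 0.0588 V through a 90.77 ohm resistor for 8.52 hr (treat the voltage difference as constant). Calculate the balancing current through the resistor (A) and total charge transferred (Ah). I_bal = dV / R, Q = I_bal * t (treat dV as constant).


First, Ohm's law: I_bal = 0.0588 V / 90.77 ohm = 6.4779e-04 A
Then Q = I * t = 6.4779e-04 A * 8.52 hr = 0.005519 Ah

I=6.4779e-04 A, Q=0.005519 Ah


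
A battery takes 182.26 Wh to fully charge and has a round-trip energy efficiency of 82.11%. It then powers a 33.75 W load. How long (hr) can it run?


Step 1: E_discharge = eta/100 * E_charge = 82.11/100 * 182.26 = 149.65 Wh
Step 2: t = E_discharge / P = 149.65 / 33.75 = 4.434 hr

4.434 hr


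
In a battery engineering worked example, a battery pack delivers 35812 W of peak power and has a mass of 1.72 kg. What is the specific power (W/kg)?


SP = P / m = 35812 / 1.72 = 20820 W/kg

20820 W/kg


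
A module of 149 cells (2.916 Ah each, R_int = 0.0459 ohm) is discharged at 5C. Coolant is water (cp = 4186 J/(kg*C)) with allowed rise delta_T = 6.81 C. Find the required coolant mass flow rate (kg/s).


Step 1: I = 5 * 2.916 = 14.58 A
Step 2: Q_cell = I^2 * R = 14.58^2 * 0.0459 = 9.7573 W
Step 3: Q_total = 149 * 9.7573 = 1453.8 W
Step 4: m_dot = Q_total / (cp * dT) = 1453.8 / (4186 * 6.81) = 0.05100 kg/s

0.05100 kg/s


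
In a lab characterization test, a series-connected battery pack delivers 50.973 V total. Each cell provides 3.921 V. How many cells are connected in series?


n = V_pack / V_cell = 50.973 / 3.921 = 13

13


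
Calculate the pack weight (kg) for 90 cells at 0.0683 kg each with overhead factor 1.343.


m_pack = n * m_cell * overhead = 90 * 0.0683 * 1.343 = 8.255 kg

8.255 kg


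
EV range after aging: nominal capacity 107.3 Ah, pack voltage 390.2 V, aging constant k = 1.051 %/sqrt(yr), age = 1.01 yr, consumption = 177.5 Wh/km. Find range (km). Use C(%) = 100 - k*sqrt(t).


Step 1: capacity retention = 100 - 1.051 * sqrt(1.01) = 100 - 1.051 * 1.005 = 98.944%
Step 2: C_now = 107.3 * 98.944/100 = 106.17 Ah
Step 3: E_pack = V * C_now = 390.2 * 106.17 = 41428 Wh
Step 4: range = E_pack / consumption = 41428 / 177.5 = 233.4 km

233.4 km


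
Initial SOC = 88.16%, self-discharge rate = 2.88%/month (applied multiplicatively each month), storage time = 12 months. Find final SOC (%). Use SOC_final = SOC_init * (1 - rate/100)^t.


decay = (1 - 2.88/100)^12 = 0.70421
SOC_final = 88.16 * 0.70421 = 62.08%

62.08%


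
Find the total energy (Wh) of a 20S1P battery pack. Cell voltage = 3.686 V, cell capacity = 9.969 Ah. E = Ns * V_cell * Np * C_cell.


E = Ns * Vcell * Np * Ccell = 20 * 3.686 * 1 * 9.969 = 734.9 Wh

734.9 Wh


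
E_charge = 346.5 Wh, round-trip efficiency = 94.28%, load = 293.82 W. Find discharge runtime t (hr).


Step 1: E_discharge = eta/100 * E_charge = 94.28/100 * 346.5 = 326.68 Wh
Step 2: t = E_discharge / P = 326.68 / 293.82 = 1.112 hr

1.112 hr


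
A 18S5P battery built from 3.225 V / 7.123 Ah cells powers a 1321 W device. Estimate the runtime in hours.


Step 1: E_pack = Ns * V_cell * Np * C_cell = 18 * 3.225 * 5 * 7.123 = 2067.5 Wh
Step 2: t = E_pack / P = 2067.5 / 1321 = 1.565 hr

1.565 hr


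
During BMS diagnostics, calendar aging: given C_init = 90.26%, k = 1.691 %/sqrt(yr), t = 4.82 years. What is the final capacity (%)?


sqrt(t) = sqrt(4.82) = 2.1954
C_final = 90.26 - 1.691 * 2.1954 = 86.55%

86.55%


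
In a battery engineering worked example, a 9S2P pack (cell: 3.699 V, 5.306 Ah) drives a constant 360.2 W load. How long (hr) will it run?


Step 1: E_pack = Ns * V_cell * Np * C_cell = 9 * 3.699 * 2 * 5.306 = 353.28 Wh
Step 2: t = E_pack / P = 353.28 / 360.2 = 0.9808 hr

0.9808 hr


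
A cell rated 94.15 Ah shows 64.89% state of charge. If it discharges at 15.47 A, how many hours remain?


Step 1: remaining = SOC/100 * C_total = 64.89/100 * 94.15 = 61.094 Ah
Step 2: t = remaining / I = 61.094 / 15.47 = 3.949 hr

3.949 hr


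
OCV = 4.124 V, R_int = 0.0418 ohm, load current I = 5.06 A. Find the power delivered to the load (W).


Step 1: V_terminal = OCV - I*R = 4.124 - 5.06 * 0.0418 = 3.9125 V
Step 2: P_out = V_terminal * I = 3.9125 * 5.06 = 19.80 W

19.80 W


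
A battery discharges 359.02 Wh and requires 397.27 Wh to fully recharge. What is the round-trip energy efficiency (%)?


eta_e = E_dis / E_chg * 100 = 359.02 / 397.27 * 100 = 90.37%

90.37%


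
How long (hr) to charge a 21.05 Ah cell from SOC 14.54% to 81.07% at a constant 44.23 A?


delta_Ah = 21.05 * (81.07 - 14.54) / 100 = 14.005 Ah
t = delta_Ah / I = 14.005 / 44.23 = 0.3166 hr

0.3166 hr


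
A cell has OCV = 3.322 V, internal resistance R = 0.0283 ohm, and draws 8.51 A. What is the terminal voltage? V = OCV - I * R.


IR drop = 8.51 * 0.0283 = 0.24083 V
V = 3.322 - 0.24083 = 3.081 V

3.081 V


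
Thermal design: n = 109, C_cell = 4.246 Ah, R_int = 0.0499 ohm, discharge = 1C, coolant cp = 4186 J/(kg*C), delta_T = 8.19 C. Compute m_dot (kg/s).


Step 1: I = 1 * 4.246 = 4.246 A
Step 2: Q_cell = I^2 * R = 4.246^2 * 0.0499 = 0.89962 W
Step 3: Q_total = 109 * 0.89962 = 98.059 W
Step 4: m_dot = Q_total / (cp * dT) = 98.059 / (4186 * 8.19) = 0.002860 kg/s

0.002860 kg/s


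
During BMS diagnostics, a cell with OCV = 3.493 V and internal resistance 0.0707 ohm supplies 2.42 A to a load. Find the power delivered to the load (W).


Step 1: V_terminal = OCV - I*R = 3.493 - 2.42 * 0.0707 = 3.3219 V
Step 2: P_out = V_terminal * I = 3.3219 * 2.42 = 8.039 W

8.039 W


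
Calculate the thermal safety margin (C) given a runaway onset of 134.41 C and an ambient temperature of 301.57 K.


Convert: T_ambient = 301.57 K = 28.42 C
margin = 134.41 - 28.42 = 105.99 C

105.99 C


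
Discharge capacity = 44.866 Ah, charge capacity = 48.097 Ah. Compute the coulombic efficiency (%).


Coulombic efficiency = 44.866/48.097 * 100% = 93.28%

93.28%


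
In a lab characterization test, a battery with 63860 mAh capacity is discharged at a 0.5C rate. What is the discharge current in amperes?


Convert: capacity = 63860 mAh = 63.86 Ah
At 0.5C: I = 0.5 * 63.86 Ah = 31.93 A

31.93 A


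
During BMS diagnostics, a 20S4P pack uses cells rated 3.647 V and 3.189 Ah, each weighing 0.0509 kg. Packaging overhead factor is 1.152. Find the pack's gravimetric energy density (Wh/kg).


Step 1: V_pack = 20 * 3.647 = 72.94 V
Step 2: C_pack = 4 * 3.189 = 12.756 Ah
Step 3: E_pack = V_pack * C_pack = 72.94 * 12.756 = 930.42 Wh
Step 4: m_pack = 20 * 4 * 0.0509 * 1.152 = 4.6909 kg
Step 5: ED = E_pack / m_pack = 930.42 / 4.6909 = 198.3 Wh/kg

198.3 Wh/kg


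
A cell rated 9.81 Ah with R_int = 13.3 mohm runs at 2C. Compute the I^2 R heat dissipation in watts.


Convert: R = 13.3 mohm = 0.0133 ohm
Step 1: I = C_rate * capacity = 2 * 9.81 = 19.62 A
Step 2: Q = I^2 * R = 19.62^2 * 0.0133 = 384.94 * 0.0133 = 5.120 W

5.120 W


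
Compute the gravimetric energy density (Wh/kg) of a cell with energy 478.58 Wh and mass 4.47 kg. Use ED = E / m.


Specific energy = 478.58 Wh / 4.47 kg = 107.1 Wh/kg

107.1 Wh/kg


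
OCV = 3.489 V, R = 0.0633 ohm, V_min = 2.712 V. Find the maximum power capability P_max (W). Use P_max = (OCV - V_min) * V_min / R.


dV = OCV - V_min = 0.777 V (so I_max = dV / R)
P_max = dV * V_min / R = 0.777 * 2.712 / 0.0633 = 33.29 W

33.29 W


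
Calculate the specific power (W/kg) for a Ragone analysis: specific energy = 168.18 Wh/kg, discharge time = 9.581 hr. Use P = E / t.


Specific power = 168.18 Wh/kg / 9.581 hr = 17.55 W/kg

17.55 W/kg


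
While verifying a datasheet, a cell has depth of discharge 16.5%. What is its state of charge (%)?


SOC = 100 - DOD = 100 - 16.5 = 83.5%

83.5%


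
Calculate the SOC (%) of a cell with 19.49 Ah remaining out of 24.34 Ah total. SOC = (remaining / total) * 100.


SOC% = 19.49 / 24.34 * 100 = 80.07%

80.07%


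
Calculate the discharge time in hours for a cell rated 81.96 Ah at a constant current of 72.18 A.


t = capacity / current = 81.96 / 72.18 = 1.135 hr

1.135 hr


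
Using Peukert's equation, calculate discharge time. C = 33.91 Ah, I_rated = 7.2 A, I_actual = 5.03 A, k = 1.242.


t_rated = C / I_rated = 33.91 / 7.2 = 4.7097 hr
(I_rated/I)^k = (1.4314)^1.242 = 1.5612
t = t_rated * (I_rated/I)^k = 4.7097 * 1.5612 = 7.353 hr

7.353 hr


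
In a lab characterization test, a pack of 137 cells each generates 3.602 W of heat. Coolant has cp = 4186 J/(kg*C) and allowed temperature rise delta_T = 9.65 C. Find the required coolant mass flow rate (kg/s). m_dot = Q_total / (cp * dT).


Q_total = 137 * 3.602 = 493.47 W
m_dot = Q_total / (cp * dT) = 493.47 / (4186 * 9.65) = 0.01222 kg/s

0.01222 kg/s


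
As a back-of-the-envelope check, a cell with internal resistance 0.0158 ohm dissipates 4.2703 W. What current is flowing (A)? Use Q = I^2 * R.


I = sqrt(Q / R) = sqrt(4.2703 / 0.0158) = sqrt(270.27) = 16.44 A

16.44 A


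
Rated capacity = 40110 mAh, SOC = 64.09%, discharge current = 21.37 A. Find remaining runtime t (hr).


Convert: C_total = 40110 mAh = 40.11 Ah
Step 1: remaining = SOC/100 * C_total = 64.09/100 * 40.11 = 25.706 Ah
Step 2: t = remaining / I = 25.706 / 21.37 = 1.203 hr

1.203 hr


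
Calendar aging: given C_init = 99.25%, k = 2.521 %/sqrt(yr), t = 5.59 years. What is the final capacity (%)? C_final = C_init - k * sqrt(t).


sqrt(t) = sqrt(5.59) = 2.3643
C_final = 99.25 - 2.521 * 2.3643 = 93.29%

93.29%


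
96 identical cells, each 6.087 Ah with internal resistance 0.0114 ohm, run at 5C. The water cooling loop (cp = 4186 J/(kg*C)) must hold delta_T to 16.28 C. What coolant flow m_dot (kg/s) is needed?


Step 1: I = 5 * 6.087 = 30.435 A
Step 2: Q_cell = I^2 * R = 30.435^2 * 0.0114 = 10.56 W
Step 3: Q_total = 96 * 10.56 = 1013.8 W
Step 4: m_dot = Q_total / (cp * dT) = 1013.8 / (4186 * 16.28) = 0.01488 kg/s

0.01488 kg/s


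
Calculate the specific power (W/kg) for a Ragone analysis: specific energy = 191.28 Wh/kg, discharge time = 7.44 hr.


Specific power = 191.28 Wh/kg / 7.44 hr = 25.71 W/kg

25.71 W/kg


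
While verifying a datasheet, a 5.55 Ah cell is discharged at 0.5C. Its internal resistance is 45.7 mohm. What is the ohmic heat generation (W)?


Convert: R = 45.7 mohm = 0.0457 ohm
Step 1: I = C_rate * capacity = 0.5 * 5.55 = 2.775 A
Step 2: Q = I^2 * R = 2.775^2 * 0.0457 = 7.7006 * 0.0457 = 0.3519 W

0.3519 W


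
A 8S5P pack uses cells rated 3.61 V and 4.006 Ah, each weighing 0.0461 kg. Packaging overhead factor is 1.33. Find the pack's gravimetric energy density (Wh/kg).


Step 1: V_pack = 8 * 3.61 = 28.88 V
Step 2: C_pack = 5 * 4.006 = 20.03 Ah
Step 3: E_pack = V_pack * C_pack = 28.88 * 20.03 = 578.47 Wh
Step 4: m_pack = 8 * 5 * 0.0461 * 1.33 = 2.4525 kg
Step 5: ED = E_pack / m_pack = 578.47 / 2.4525 = 235.9 Wh/kg

235.9 Wh/kg


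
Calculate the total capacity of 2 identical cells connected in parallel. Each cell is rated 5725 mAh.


Convert: C_cell = 5725 mAh = 5.725 Ah
C_total = 2 * 5.725 = 11.45 Ah

11.45 Ah


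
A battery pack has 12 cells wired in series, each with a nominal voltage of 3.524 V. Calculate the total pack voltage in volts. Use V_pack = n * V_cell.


Series voltages add: 12 * 3.524 V = 42.288 V

42.288 V


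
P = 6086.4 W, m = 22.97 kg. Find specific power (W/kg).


Specific power = 6086.4 W / 22.97 kg = 265.0 W/kg

265.0 W/kg


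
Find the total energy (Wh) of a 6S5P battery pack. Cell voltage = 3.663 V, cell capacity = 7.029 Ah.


V_pack = 6 * 3.663 = 21.978 V
C_pack = 5 * 7.029 = 35.145 Ah
E = V_pack * C_pack = 21.978 * 35.145 = 772.4 Wh

772.4 Wh


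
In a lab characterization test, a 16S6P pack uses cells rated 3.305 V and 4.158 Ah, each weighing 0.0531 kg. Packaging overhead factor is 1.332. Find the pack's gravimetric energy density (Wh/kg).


Step 1: V_pack = 16 * 3.305 = 52.88 V
Step 2: C_pack = 6 * 4.158 = 24.948 Ah
Step 3: E_pack = V_pack * C_pack = 52.88 * 24.948 = 1319.3 Wh
Step 4: m_pack = 16 * 6 * 0.0531 * 1.332 = 6.79 kg
Step 5: ED = E_pack / m_pack = 1319.3 / 6.79 = 194.3 Wh/kg

194.3 Wh/kg


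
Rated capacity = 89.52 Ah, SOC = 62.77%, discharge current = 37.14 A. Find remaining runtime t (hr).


Step 1: remaining = SOC/100 * C_total = 62.77/100 * 89.52 = 56.192 Ah
Step 2: t = remaining / I = 56.192 / 37.14 = 1.513 hr

1.513 hr


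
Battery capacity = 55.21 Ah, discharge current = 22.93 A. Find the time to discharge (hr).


Runtime = 55.21 Ah / 22.93 A = 2.408 hr

2.408 hr


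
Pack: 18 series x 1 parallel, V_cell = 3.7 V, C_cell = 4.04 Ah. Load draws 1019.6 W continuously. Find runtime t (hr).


Step 1: E_pack = Ns * V_cell * Np * C_cell = 18 * 3.7 * 1 * 4.04 = 269.06 Wh
Step 2: t = E_pack / P = 269.06 / 1019.6 = 0.2639 hr

0.2639 hr


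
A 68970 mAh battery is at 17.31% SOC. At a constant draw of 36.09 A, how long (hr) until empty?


Convert: C_total = 68970 mAh = 68.97 Ah
Step 1: remaining = SOC/100 * C_total = 17.31/100 * 68.97 = 11.939 Ah
Step 2: t = remaining / I = 11.939 / 36.09 = 0.3308 hr

0.3308 hr


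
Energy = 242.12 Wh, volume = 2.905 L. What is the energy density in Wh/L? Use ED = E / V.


Volumetric ED = 242.12 Wh / 2.905 L = 83.35 Wh/L

83.35 Wh/L


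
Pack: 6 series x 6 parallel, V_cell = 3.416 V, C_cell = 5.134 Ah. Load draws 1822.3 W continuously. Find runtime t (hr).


Step 1: E_pack = Ns * V_cell * Np * C_cell = 6 * 3.416 * 6 * 5.134 = 631.36 Wh
Step 2: t = E_pack / P = 631.36 / 1822.3 = 0.3465 hr

0.3465 hr


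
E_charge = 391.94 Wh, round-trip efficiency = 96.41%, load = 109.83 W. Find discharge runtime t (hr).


Step 1: E_discharge = eta/100 * E_charge = 96.41/100 * 391.94 = 377.87 Wh
Step 2: t = E_discharge / P = 377.87 / 109.83 = 3.440 hr

3.440 hr


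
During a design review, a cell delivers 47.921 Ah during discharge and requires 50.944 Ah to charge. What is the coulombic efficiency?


Coulombic efficiency = 47.921/50.944 * 100% = 94.07%

94.07%


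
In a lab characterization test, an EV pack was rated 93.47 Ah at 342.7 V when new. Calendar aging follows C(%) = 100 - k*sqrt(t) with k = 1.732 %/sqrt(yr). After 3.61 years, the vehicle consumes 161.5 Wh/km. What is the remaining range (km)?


Step 1: capacity retention = 100 - 1.732 * sqrt(3.61) = 100 - 1.732 * 1.9 = 96.709%
Step 2: C_now = 93.47 * 96.709/100 = 90.394 Ah
Step 3: E_pack = V * C_now = 342.7 * 90.394 = 30978 Wh
Step 4: range = E_pack / consumption = 30978 / 161.5 = 191.8 km

191.8 km


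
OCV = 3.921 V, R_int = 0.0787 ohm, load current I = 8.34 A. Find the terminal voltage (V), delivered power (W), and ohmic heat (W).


Step 1: V_terminal = OCV - I*R = 3.921 - 8.34 * 0.0787 = 3.2646 V
Step 2: P_out = V_terminal * I = 3.2646 * 8.34 = 27.23 W
Step 3: Q = I^2 * R = 8.34^2 * 0.0787 = 5.474 W

V=3.2646 V, P=27.23 W, Q=5.474 W


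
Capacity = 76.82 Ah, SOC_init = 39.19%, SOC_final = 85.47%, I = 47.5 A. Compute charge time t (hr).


delta_Ah = 76.82 * (85.47 - 39.19) / 100 = 35.552 Ah
t = delta_Ah / I = 35.552 / 47.5 = 0.7485 hr

0.7485 hr


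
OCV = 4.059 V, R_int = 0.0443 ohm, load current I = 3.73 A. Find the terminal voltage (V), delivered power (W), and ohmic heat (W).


Step 1: V_terminal = OCV - I*R = 4.059 - 3.73 * 0.0443 = 3.8938 V
Step 2: P_out = V_terminal * I = 3.8938 * 3.73 = 14.52 W
Step 3: Q = I^2 * R = 3.73^2 * 0.0443 = 0.6163 W

V=3.8938 V, P=14.52 W, Q=0.6163 W


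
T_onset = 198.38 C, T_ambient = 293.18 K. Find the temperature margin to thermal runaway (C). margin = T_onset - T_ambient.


Convert: T_ambient = 293.18 K = 20.03 C
margin = 198.38 - 20.03 = 178.35 C

178.35 C


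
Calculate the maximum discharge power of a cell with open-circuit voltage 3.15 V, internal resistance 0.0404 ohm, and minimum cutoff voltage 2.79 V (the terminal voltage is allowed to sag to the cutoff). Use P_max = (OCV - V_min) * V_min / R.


P_max = (OCV - V_min) * V_min / R = (3.15 - 2.79) * 2.79 / 0.0404 = 0.36 * 2.79 / 0.0404 = 24.86 W

24.86 W


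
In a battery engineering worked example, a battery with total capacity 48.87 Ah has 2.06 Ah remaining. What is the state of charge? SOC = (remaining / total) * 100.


SOC = (remaining / total) * 100 = (2.06 / 48.87) * 100 = 4.215%

4.215%


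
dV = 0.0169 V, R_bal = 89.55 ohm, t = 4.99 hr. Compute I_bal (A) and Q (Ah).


First, Ohm's law: I_bal = 0.0169 V / 89.55 ohm = 1.8872e-04 A
Then Q = I * t = 1.8872e-04 A * 4.99 hr = 9.417e-04 Ah

I=1.8872e-04 A, Q=9.417e-04 Ah


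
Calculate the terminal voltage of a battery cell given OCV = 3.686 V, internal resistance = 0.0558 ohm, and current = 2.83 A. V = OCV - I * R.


V = OCV - I*R = 3.686 - 2.83 * 0.0558 = 3.528 V

3.528 V


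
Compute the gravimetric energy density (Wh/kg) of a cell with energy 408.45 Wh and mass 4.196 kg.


Specific energy = 408.45 Wh / 4.196 kg = 97.34 Wh/kg

97.34 Wh/kg


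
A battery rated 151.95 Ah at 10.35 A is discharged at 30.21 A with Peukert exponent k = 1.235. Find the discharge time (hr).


Step 1: t_rated = C / I_rated = 151.95 / 10.35 = 14.681 hr
Step 2: ratio = 10.35 / 30.21 = 0.3426
Step 3: ratio^k = 0.3426^1.235 = 0.26636
Step 4: t = t_rated * ratio^k = 14.681 * 0.26636 = 3.910 hr

3.910 hr


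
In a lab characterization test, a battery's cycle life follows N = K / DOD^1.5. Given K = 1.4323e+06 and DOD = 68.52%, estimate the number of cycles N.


DOD^1.5 = 567.19
N = K / DOD^1.5 = 1.4323e+06 / 567.19 = 2525

2525 cycles


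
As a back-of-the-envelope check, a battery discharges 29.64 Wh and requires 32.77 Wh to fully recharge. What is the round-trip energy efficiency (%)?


eta_e = E_dis / E_chg * 100 = 29.64 / 32.77 * 100 = 90.45%

90.45%


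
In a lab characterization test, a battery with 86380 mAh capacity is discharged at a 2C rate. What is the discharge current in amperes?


Convert: capacity = 86380 mAh = 86.38 Ah
At 2C: I = 2 * 86.38 Ah = 172.76 A

172.76 A


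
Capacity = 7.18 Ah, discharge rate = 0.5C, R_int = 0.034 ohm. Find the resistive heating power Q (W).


Step 1: I = C_rate * capacity = 0.5 * 7.18 = 3.59 A
Step 2: Q = I^2 * R = 3.59^2 * 0.034 = 12.888 * 0.034 = 0.4382 W

0.4382 W


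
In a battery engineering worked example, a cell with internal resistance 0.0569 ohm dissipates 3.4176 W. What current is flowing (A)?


I = sqrt(Q / R) = sqrt(3.4176 / 0.0569) = sqrt(60.063) = 7.750 A

7.750 A


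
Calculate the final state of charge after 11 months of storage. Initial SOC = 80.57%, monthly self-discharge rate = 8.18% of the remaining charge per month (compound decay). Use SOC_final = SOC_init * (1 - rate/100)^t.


decay = (1 - 8.18/100)^11 = 0.39112
SOC_final = 80.57 * 0.39112 = 31.51%

31.51%


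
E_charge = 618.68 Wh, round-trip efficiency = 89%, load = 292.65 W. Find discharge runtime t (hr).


Step 1: E_discharge = eta/100 * E_charge = 89/100 * 618.68 = 550.63 Wh
Step 2: t = E_discharge / P = 550.63 / 292.65 = 1.882 hr

1.882 hr


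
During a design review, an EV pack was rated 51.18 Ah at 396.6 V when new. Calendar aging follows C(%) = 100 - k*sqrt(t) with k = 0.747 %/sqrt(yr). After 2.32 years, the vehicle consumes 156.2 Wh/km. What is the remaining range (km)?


Step 1: capacity retention = 100 - 0.747 * sqrt(2.32) = 100 - 0.747 * 1.5232 = 98.862%
Step 2: C_now = 51.18 * 98.862/100 = 50.598 Ah
Step 3: E_pack = V * C_now = 396.6 * 50.598 = 20067 Wh
Step 4: range = E_pack / consumption = 20067 / 156.2 = 128.5 km

128.5 km


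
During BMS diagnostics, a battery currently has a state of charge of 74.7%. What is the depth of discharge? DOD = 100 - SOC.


Complement of SOC: DOD = 100% - 74.7% = 25.3%

25.3%


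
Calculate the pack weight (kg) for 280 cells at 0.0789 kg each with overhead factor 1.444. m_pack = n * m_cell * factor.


m_pack = n * m_cell * overhead = 280 * 0.0789 * 1.444 = 31.90 kg

31.90 kg


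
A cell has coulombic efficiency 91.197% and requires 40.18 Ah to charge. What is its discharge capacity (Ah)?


Q_dis = eta/100 * Q_chg = 91.197/100 * 40.18 = 36.64 Ah

36.64 Ah


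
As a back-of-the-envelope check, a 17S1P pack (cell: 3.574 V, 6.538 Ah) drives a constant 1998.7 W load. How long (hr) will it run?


Step 1: E_pack = Ns * V_cell * Np * C_cell = 17 * 3.574 * 1 * 6.538 = 397.24 Wh
Step 2: t = E_pack / P = 397.24 / 1998.7 = 0.1987 hr

0.1987 hr


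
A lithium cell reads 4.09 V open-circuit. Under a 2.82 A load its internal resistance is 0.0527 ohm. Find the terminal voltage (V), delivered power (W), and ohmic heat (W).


Step 1: V_terminal = OCV - I*R = 4.09 - 2.82 * 0.0527 = 3.9414 V
Step 2: P_out = V_terminal * I = 3.9414 * 2.82 = 11.11 W
Step 3: Q = I^2 * R = 2.82^2 * 0.0527 = 0.4191 W

V=3.9414 V, P=11.11 W, Q=0.4191 W


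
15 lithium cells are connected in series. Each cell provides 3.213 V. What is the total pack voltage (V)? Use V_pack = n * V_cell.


With 15 cells in series at 3.213 V each, V_pack = 48.195 V

48.195 V


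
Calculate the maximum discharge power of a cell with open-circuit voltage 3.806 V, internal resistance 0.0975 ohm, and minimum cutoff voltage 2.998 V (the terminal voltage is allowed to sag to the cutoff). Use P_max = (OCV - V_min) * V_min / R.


dV = OCV - V_min = 0.808 V (so I_max = dV / R)
P_max = dV * V_min / R = 0.808 * 2.998 / 0.0975 = 24.84 W

24.84 W


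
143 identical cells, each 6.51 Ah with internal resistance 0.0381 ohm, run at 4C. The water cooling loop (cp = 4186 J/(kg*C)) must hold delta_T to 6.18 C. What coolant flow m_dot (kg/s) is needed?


Step 1: I = 4 * 6.51 = 26.04 A
Step 2: Q_cell = I^2 * R = 26.04^2 * 0.0381 = 25.835 W
Step 3: Q_total = 143 * 25.835 = 3694.4 W
Step 4: m_dot = Q_total / (cp * dT) = 3694.4 / (4186 * 6.18) = 0.1428 kg/s

0.1428 kg/s


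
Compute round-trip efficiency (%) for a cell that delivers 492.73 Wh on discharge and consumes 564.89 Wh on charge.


Round-trip efficiency = 492.73/564.89 * 100% = 87.23%

87.23%


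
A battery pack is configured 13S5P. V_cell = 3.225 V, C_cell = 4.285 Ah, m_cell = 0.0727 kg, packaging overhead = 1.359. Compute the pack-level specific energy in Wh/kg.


Step 1: V_pack = 13 * 3.225 = 41.925 V
Step 2: C_pack = 5 * 4.285 = 21.425 Ah
Step 3: E_pack = V_pack * C_pack = 41.925 * 21.425 = 898.24 Wh
Step 4: m_pack = 13 * 5 * 0.0727 * 1.359 = 6.422 kg
Step 5: ED = E_pack / m_pack = 898.24 / 6.422 = 139.9 Wh/kg

139.9 Wh/kg


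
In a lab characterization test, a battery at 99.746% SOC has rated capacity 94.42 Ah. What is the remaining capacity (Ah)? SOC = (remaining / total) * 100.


remaining = SOC / 100 * total = 99.746 / 100 * 94.42 = 94.18 Ah

94.18 Ah


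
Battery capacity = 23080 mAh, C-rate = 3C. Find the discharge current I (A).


Convert: capacity = 23080 mAh = 23.08 Ah
I = C_rate * capacity = 3 * 23.08 = 69.24 A

69.24 A


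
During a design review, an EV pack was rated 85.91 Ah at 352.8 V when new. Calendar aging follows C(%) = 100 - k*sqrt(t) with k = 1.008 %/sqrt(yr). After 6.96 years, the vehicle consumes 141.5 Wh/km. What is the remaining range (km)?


Step 1: capacity retention = 100 - 1.008 * sqrt(6.96) = 100 - 1.008 * 2.6382 = 97.341%
Step 2: C_now = 85.91 * 97.341/100 = 83.626 Ah
Step 3: E_pack = V * C_now = 352.8 * 83.626 = 29503 Wh
Step 4: range = E_pack / consumption = 29503 / 141.5 = 208.5 km

208.5 km


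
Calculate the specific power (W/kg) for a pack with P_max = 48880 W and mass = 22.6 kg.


SP = P / m = 48880 / 22.6 = 2163 W/kg

2163 W/kg


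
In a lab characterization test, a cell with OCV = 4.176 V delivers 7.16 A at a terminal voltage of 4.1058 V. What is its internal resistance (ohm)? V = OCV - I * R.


R = (OCV - V) / I = (4.176 - 4.1058) / 7.16 = 0.009804 ohm

0.009804 ohm


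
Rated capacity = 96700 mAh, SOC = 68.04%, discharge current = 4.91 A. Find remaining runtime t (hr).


Convert: C_total = 96700 mAh = 96.7 Ah
Step 1: remaining = SOC/100 * C_total = 68.04/100 * 96.7 = 65.795 Ah
Step 2: t = remaining / I = 65.795 / 4.91 = 13.40 hr

13.40 hr


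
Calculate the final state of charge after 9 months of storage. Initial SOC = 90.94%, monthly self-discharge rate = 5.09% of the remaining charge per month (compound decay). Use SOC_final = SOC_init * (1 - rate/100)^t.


Monthly retention factor = 1 - 5.09/100 = 0.9491
Over 9 months: factor^9 = 0.6249
SOC_final = 90.94 * 0.6249 = 56.83%

56.83%


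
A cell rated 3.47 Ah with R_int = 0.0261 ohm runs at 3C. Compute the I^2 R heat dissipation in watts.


Step 1: I = C_rate * capacity = 3 * 3.47 = 10.41 A
Step 2: Q = I^2 * R = 10.41^2 * 0.0261 = 108.37 * 0.0261 = 2.828 W

2.828 W


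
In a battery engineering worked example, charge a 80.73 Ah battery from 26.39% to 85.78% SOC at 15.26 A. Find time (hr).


delta_Ah = 80.73 * (85.78 - 26.39) / 100 = 47.946 Ah
t = delta_Ah / I = 47.946 / 15.26 = 3.142 hr

3.142 hr


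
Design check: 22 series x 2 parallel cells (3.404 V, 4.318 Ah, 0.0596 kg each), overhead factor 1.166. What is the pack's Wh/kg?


Step 1: V_pack = 22 * 3.404 = 74.888 V
Step 2: C_pack = 2 * 4.318 = 8.636 Ah
Step 3: E_pack = V_pack * C_pack = 74.888 * 8.636 = 646.73 Wh
Step 4: m_pack = 22 * 2 * 0.0596 * 1.166 = 3.0577 kg
Step 5: ED = E_pack / m_pack = 646.73 / 3.0577 = 211.5 Wh/kg

211.5 Wh/kg


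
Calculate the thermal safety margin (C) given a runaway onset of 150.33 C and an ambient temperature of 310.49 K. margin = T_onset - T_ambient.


Convert: T_ambient = 310.49 K = 37.34 C
margin = 150.33 - 37.34 = 112.99 C

112.99 C


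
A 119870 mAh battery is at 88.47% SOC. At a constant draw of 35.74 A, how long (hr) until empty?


Convert: C_total = 119870 mAh = 119.87 Ah
Step 1: remaining = SOC/100 * C_total = 88.47/100 * 119.87 = 106.05 Ah
Step 2: t = remaining / I = 106.05 / 35.74 = 2.967 hr

2.967 hr


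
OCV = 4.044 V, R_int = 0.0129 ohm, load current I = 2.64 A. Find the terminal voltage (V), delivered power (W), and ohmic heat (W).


Step 1: V_terminal = OCV - I*R = 4.044 - 2.64 * 0.0129 = 4.0099 V
Step 2: P_out = V_terminal * I = 4.0099 * 2.64 = 10.59 W
Step 3: Q = I^2 * R = 2.64^2 * 0.0129 = 0.08991 W

V=4.0099 V, P=10.59 W, Q=0.08991 W


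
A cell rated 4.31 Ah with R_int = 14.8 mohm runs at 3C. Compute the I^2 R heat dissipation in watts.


Convert: R = 14.8 mohm = 0.0148 ohm
Step 1: I = C_rate * capacity = 3 * 4.31 = 12.93 A
Step 2: Q = I^2 * R = 12.93^2 * 0.0148 = 167.18 * 0.0148 = 2.474 W

2.474 W
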